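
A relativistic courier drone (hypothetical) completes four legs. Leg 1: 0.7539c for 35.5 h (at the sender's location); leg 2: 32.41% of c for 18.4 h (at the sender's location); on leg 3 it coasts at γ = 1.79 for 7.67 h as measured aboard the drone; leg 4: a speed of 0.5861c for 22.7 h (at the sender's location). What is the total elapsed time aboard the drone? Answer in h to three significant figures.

τ = 66.8 h

Leg 1: γ = 1/√(1 − 0.7539²) = 1/√0.4316 = 1.522; τ_1 = 35.5/1.522 = 23.32 h.
Leg 2: β = 0.3241; γ = 1/√(1 − 0.3241²) = 1/√0.8950 = 1.057; τ_2 = 18.4/1.057 = 17.41 h.
Leg 3: 7.67 h is already measured aboard the drone.
Leg 4: γ = 1/√(1 − 0.5861²) = 1/√0.6565 = 1.234; τ_4 = 22.7/1.234 = 18.39 h.
Total: 23.32 + 17.41 + 7.670 + 18.39 h.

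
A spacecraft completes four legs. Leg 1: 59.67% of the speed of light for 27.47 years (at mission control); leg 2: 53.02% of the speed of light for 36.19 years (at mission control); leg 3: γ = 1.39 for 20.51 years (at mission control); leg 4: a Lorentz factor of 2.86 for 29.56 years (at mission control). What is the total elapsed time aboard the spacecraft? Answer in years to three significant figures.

Leg 1: β = 0.5967; γ = 1/√(1 − 0.5967²) = 1/√0.6439 = 1.246; τ_1 = 27.47/1.246 = 22.04 years.
Leg 2: β = 0.5302; γ = 1/√(1 − 0.5302²) = 1/√0.7189 = 1.179; τ_2 = 36.19/1.179 = 30.68 years.
Leg 3: γ = 1.39; τ_3 = 20.51/1.390 = 14.76 years.
Leg 4: γ = 2.86; τ_4 = 29.56/2.860 = 10.34 years.
Total: 22.04 + 30.68 + 14.76 + 10.34 years.

τ = 77.8 years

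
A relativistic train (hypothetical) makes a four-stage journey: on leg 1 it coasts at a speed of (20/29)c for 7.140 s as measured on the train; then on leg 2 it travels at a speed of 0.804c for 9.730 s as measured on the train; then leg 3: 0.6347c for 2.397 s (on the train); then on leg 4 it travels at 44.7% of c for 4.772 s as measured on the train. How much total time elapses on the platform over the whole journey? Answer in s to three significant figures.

Leg 1: γ = 1/√(1 − (20/29)²) = 29/21 ≈ 1.381; Δt_1 = 1.381 × 7.140 = 9.860 s.
Leg 2: γ = 1/√(1 − 0.804²) = 1/√0.3536 = 1.682; Δt_2 = 1.682 × 9.730 = 16.36 s.
Leg 3: γ = 1/√(1 − 0.6347²) = 1/√0.5972 = 1.294; Δt_3 = 1.294 × 2.397 = 3.102 s.
Leg 4: β = 0.447; γ = 1/√(1 − 0.447²) = 1/√0.8002 = 1.118; Δt_4 = 1.118 × 4.772 = 5.335 s.
Total: 9.860 + 16.36 + 3.102 + 5.335 s.

Δt = 34.7 s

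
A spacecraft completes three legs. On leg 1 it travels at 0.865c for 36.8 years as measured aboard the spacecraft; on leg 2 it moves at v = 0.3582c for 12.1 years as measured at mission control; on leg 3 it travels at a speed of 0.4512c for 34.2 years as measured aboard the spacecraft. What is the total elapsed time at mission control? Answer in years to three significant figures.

Leg 1: γ = 1/√(1 − 0.865²) = 1/√0.2518 = 1.993; Δt_1 = 1.993 × 36.8 = 73.34 years.
Leg 2: 12.1 years is already measured at mission control.
Leg 3: γ = 1/√(1 − 0.4512²) = 1/√0.7964 = 1.121; Δt_3 = 1.121 × 34.2 = 38.32 years.
Total: 73.34 + 12.10 + 38.32 years.

Δt = 124 years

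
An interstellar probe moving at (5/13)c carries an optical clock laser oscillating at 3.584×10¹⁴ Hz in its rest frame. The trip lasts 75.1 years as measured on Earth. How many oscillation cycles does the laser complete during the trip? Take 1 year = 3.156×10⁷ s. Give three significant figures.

N = 7.84×10²³

γ = 1/√(1 − (5/13)²) = 13/12 ≈ 1.083
The oscillator's own cycle count is N = f × τ where τ is the proper time aboard the probe. τ = Δt/γ = 75.1/1.083 = 69.32 years = 2.188×10⁹ s.
N = 3.584×10¹⁴ × 2.188×10⁹ = 7.841×10²³.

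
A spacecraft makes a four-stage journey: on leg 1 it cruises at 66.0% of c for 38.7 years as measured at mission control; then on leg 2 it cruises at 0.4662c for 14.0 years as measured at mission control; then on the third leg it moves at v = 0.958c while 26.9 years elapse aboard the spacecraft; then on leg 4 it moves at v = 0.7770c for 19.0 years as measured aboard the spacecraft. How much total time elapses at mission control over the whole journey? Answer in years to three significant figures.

Leg 1: 38.7 years is already measured at mission control.
Leg 2: 14.0 years is already measured at mission control.
Leg 3: γ = 1/√(1 − 0.958²) = 1/√0.08224 = 3.487; Δt_3 = 3.487 × 26.9 = 93.80 years.
Leg 4: γ = 1/√(1 − 0.7770²) = 1/√0.3963 = 1.589; Δt_4 = 1.589 × 19.0 = 30.18 years.
Total: 38.70 + 14.00 + 93.80 + 30.18 years.

Δt = 177 years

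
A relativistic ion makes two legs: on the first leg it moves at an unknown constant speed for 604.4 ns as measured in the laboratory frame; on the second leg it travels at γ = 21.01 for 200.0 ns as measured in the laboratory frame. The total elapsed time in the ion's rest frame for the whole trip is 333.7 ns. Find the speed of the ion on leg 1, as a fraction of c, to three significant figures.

Leg 1: speed unknown; τ_1 = 604.4/γ_1.
Leg 2: γ = 21.01; τ_2 = 200.0/21.01 = 9.519 ns.
Total proper time: τ_1 + 9.519 = 333.7, so τ_1 = 333.7 − 9.519 = 324.2 ns.
γ_1 = 604.4/324.2 = 1.864; β = √(1 − 1/γ²) = √0.7123.

β = 0.844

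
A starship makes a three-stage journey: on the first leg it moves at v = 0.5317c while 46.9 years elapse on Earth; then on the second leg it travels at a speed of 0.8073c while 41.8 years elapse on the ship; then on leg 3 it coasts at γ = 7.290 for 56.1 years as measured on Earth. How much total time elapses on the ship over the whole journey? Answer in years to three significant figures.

Leg 1: γ = 1/√(1 − 0.5317²) = 1/√0.7173 = 1.181; τ_1 = 46.9/1.181 = 39.72 years.
Leg 2: 41.8 years is already measured on the ship.
Leg 3: γ = 7.290; τ_3 = 56.1/7.290 = 7.695 years.
Total: 39.72 + 41.80 + 7.695 years.

τ = 89.2 years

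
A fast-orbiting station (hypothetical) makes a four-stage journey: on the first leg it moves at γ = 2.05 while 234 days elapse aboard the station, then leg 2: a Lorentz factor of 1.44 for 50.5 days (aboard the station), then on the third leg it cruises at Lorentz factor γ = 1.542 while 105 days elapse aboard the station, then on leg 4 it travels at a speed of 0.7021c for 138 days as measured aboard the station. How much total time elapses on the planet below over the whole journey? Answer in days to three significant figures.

Δt = 908 days

Leg 1: γ = 2.05; Δt_1 = 2.050 × 234 = 479.7 days.
Leg 2: γ = 1.44; Δt_2 = 1.440 × 50.5 = 72.72 days.
Leg 3: γ = 1.542; Δt_3 = 1.542 × 105 = 161.9 days.
Leg 4: γ = 1/√(1 − 0.7021²) = 1/√0.5071 = 1.404; Δt_4 = 1.404 × 138 = 193.8 days.
Total: 479.7 + 72.72 + 161.9 + 193.8 days.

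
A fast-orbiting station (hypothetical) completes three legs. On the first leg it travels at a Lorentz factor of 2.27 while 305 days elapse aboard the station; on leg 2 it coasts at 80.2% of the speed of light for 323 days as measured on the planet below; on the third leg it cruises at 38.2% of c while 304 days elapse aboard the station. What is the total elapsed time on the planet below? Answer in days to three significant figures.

Δt = 1340 days

Leg 1: γ = 2.27; Δt_1 = 2.270 × 305 = 692.4 days.
Leg 2: 323 days is already measured on the planet below.
Leg 3: β = 0.382; γ = 1/√(1 − 0.382²) = 1/√0.8541 = 1.082; Δt_3 = 1.082 × 304 = 328.9 days.
Total: 692.4 + 323.0 + 328.9 days.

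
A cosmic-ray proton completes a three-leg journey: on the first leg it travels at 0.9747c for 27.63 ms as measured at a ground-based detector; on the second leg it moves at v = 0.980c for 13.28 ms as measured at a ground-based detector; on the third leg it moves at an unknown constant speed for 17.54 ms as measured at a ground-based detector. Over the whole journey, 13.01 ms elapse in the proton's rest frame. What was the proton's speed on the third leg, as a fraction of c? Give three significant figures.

β = 0.971

Leg 1: γ = 1/√(1 − 0.9747²) = 1/√0.04996 = 4.474; τ_1 = 27.63/4.474 = 6.176 ms.
Leg 2: γ = 1/√(1 − 0.980²) = 1/√0.03960 = 5.025; τ_2 = 13.28/5.025 = 2.643 ms.
Leg 3: speed unknown; τ_3 = 17.54/γ_3.
Total proper time: 6.176 + 2.643 + τ_3 = 13.01, so τ_3 = 13.01 − 8.818 = 4.192 ms.
γ_3 = 17.54/4.192 = 4.185; β = √(1 − 1/γ²) = √0.9429.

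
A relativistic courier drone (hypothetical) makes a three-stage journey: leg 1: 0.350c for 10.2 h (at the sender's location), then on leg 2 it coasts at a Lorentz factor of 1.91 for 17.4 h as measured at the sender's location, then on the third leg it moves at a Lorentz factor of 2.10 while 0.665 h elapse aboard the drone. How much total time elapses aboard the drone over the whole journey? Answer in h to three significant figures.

Leg 1: γ = 1/√(1 − 0.350²) = 1/√0.8775 = 1.068; τ_1 = 10.2/1.068 = 9.555 h.
Leg 2: γ = 1.91; τ_2 = 17.4/1.910 = 9.110 h.
Leg 3: 0.665 h is already measured aboard the drone.
Total: 9.555 + 9.110 + 0.6650 h.

τ = 19.3 h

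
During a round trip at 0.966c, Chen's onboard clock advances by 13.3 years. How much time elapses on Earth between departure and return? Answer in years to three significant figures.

γ = 1/√(1 − 0.966²) = 1/√0.06684 = 3.868
Earth-frame duration is the dilated interval: Δt = γτ = 3.868 × 13.3 years.

Δt = 51.4 years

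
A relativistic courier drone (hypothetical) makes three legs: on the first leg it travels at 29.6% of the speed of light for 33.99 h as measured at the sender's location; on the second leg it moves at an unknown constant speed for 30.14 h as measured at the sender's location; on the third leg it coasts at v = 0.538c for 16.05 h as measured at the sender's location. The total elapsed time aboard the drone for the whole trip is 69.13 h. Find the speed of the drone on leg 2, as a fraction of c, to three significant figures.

Leg 1: β = 0.296; γ = 1/√(1 − 0.296²) = 1/√0.9124 = 1.047; τ_1 = 33.99/1.047 = 32.47 h.
Leg 2: speed unknown; τ_2 = 30.14/γ_2.
Leg 3: γ = 1/√(1 − 0.538²) = 1/√0.7106 = 1.186; τ_3 = 16.05/1.186 = 13.53 h.
Total proper time: 32.47 + τ_2 + 13.53 = 69.13, so τ_2 = 69.13 − 46.00 = 23.13 h.
γ_2 = 30.14/23.13 = 1.303; β = √(1 − 1/γ²) = √0.4109.

β = 0.641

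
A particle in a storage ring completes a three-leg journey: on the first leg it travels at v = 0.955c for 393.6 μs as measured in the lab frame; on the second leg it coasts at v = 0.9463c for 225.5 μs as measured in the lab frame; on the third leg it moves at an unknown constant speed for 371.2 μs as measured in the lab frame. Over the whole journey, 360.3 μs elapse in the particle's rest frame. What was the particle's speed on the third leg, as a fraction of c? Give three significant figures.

β = 0.888

Leg 1: γ = 1/√(1 − 0.955²) = 1/√0.08798 = 3.371; τ_1 = 393.6/3.371 = 116.7 μs.
Leg 2: γ = 1/√(1 − 0.9463²) = 1/√0.1045 = 3.093; τ_2 = 225.5/3.093 = 72.90 μs.
Leg 3: speed unknown; τ_3 = 371.2/γ_3.
Total proper time: 116.7 + 72.90 + τ_3 = 360.3, so τ_3 = 360.3 − 189.6 = 170.7 μs.
γ_3 = 371.2/170.7 = 2.175; β = √(1 − 1/γ²) = √0.7886.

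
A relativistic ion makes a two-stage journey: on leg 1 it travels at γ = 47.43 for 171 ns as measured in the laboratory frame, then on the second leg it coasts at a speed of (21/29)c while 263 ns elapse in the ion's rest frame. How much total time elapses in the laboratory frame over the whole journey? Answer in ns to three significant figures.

Leg 1: 171 ns is already measured in the laboratory frame.
Leg 2: γ = 1/√(1 − (21/29)²) = 29/20 = 1.450; Δt_2 = 1.450 × 263 = 381.4 ns.
Total: 171.0 + 381.4 ns.

Δt = 552 ns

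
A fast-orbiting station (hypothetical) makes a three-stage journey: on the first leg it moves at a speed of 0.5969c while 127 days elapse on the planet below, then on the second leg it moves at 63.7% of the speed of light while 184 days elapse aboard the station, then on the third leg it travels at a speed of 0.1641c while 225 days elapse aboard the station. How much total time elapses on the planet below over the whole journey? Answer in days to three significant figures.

Leg 1: 127 days is already measured on the planet below.
Leg 2: β = 0.637; γ = 1/√(1 − 0.637²) = 1/√0.5942 = 1.297; Δt_2 = 1.297 × 184 = 238.7 days.
Leg 3: γ = 1/√(1 − 0.1641²) = 1/√0.9731 = 1.014; Δt_3 = 1.014 × 225 = 228.1 days.
Total: 127.0 + 238.7 + 228.1 days.

Δt = 594 days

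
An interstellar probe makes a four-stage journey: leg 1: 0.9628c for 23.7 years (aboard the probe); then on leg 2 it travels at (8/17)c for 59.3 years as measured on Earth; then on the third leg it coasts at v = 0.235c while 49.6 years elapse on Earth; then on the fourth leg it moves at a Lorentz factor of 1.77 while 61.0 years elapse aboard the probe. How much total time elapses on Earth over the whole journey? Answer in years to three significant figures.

Δt = 305 years

Leg 1: γ = 1/√(1 − 0.9628²) = 1/√0.07302 = 3.701; Δt_1 = 3.701 × 23.7 = 87.71 years.
Leg 2: 59.3 years is already measured on Earth.
Leg 3: 49.6 years is already measured on Earth.
Leg 4: γ = 1.77; Δt_4 = 1.770 × 61.0 = 108.0 years.
Total: 87.71 + 59.30 + 49.60 + 108.0 years.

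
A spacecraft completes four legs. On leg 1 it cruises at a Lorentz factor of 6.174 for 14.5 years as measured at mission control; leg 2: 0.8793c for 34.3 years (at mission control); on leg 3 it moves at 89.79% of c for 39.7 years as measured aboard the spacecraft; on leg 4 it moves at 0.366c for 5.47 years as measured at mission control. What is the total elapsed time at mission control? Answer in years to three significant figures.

Δt = 144 years

Leg 1: 14.5 years is already measured at mission control.
Leg 2: 34.3 years is already measured at mission control.
Leg 3: β = 0.8979; γ = 1/√(1 − 0.8979²) = 1/√0.1938 = 2.272; Δt_3 = 2.272 × 39.7 = 90.19 years.
Leg 4: 5.47 years is already measured at mission control.
Total: 14.50 + 34.30 + 90.19 + 5.470 years.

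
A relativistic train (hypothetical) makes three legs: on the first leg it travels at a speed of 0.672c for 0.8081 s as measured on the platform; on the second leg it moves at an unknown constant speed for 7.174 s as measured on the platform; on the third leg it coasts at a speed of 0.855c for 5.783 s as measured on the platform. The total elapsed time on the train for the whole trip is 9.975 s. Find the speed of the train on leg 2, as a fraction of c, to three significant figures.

Leg 1: γ = 1/√(1 − 0.672²) = 1/√0.5484 = 1.350; τ_1 = 0.8081/1.350 = 0.5984 s.
Leg 2: speed unknown; τ_2 = 7.174/γ_2.
Leg 3: γ = 1/√(1 − 0.855²) = 1/√0.2690 = 1.928; τ_3 = 5.783/1.928 = 2.999 s.
Total proper time: 0.5984 + τ_2 + 2.999 = 9.975, so τ_2 = 9.975 − 3.598 = 6.377 s.
γ_2 = 7.174/6.377 = 1.125; β = √(1 − 1/γ²) = √0.2098.

β = 0.458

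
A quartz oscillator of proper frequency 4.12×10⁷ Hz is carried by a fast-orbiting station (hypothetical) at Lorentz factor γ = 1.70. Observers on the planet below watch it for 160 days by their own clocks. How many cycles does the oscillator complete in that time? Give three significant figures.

γ = 1.70
During 160 days of lab time, the oscillator's proper time advances by τ = Δt/γ = 160/1.700 = 94.12 days = 8.132×10⁶ s.
N = f × τ = 4.12×10⁷ × 8.132×10⁶ = 3.350×10¹⁴.

N = 3.35×10¹⁴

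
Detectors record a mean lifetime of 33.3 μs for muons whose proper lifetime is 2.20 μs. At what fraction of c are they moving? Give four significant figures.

γ = Δt/τ₀ = 33.3/2.20 = 15.14
β = √(1 − 1/γ²) = √(1 − 0.004365) = √0.9956

β = 0.9978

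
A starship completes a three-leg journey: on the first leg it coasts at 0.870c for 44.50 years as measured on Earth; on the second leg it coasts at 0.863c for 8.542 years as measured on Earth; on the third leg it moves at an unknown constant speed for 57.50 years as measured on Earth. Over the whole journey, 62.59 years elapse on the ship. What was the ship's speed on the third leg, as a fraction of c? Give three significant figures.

Leg 1: γ = 1/√(1 − 0.870²) = 1/√0.2431 = 2.028; τ_1 = 44.50/2.028 = 21.94 years.
Leg 2: γ = 1/√(1 − 0.863²) = 1/√0.2552 = 1.979; τ_2 = 8.542/1.979 = 4.315 years.
Leg 3: speed unknown; τ_3 = 57.50/γ_3.
Total proper time: 21.94 + 4.315 + τ_3 = 62.59, so τ_3 = 62.59 − 26.26 = 36.33 years.
γ_3 = 57.50/36.33 = 1.583; β = √(1 − 1/γ²) = √0.6007.

β = 0.775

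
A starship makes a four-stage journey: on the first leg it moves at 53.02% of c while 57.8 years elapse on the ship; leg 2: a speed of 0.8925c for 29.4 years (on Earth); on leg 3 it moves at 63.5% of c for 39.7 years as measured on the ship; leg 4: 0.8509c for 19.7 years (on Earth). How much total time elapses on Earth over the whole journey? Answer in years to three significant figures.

Δt = 169 years

Leg 1: β = 0.5302; γ = 1/√(1 − 0.5302²) = 1/√0.7189 = 1.179; Δt_1 = 1.179 × 57.8 = 68.17 years.
Leg 2: 29.4 years is already measured on Earth.
Leg 3: β = 0.635; γ = 1/√(1 − 0.635²) = 1/√0.5968 = 1.294; Δt_3 = 1.294 × 39.7 = 51.39 years.
Leg 4: 19.7 years is already measured on Earth.
Total: 68.17 + 29.40 + 51.39 + 19.70 years.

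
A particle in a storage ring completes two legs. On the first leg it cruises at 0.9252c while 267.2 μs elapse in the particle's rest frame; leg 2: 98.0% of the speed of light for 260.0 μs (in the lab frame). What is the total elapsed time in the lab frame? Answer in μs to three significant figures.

Leg 1: γ = 1/√(1 − 0.9252²) = 1/√0.1440 = 2.635; Δt_1 = 2.635 × 267.2 = 704.1 μs.
Leg 2: 260.0 μs is already measured in the lab frame.
Total: 704.1 + 260.0 μs.

Δt = 964 μs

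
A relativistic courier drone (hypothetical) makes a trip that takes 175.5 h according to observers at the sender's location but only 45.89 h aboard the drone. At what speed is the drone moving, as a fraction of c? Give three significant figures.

The proper time is measured aboard the drone (both events occur at the drone's location); Δt is measured at the sender's location. γ = Δt/τ = 175.5/45.89 = 3.824.
β = √(1 − 1/γ²) = √(1 − 0.06837) = √0.9316

β = 0.965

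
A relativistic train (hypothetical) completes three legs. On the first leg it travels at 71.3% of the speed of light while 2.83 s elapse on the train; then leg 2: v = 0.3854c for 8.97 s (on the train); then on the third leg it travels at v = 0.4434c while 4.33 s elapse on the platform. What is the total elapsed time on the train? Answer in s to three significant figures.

Leg 1: 2.83 s is already measured on the train.
Leg 2: 8.97 s is already measured on the train.
Leg 3: γ = 1/√(1 − 0.4434²) = 1/√0.8034 = 1.116; τ_3 = 4.33/1.116 = 3.881 s.
Total: 2.830 + 8.970 + 3.881 s.

τ = 15.7 s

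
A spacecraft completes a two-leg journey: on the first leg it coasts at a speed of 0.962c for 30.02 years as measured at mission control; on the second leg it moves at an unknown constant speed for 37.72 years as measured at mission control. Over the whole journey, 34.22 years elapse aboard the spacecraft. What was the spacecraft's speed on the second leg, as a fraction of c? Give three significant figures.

Leg 1: γ = 1/√(1 − 0.962²) = 1/√0.07456 = 3.662; τ_1 = 30.02/3.662 = 8.197 years.
Leg 2: speed unknown; τ_2 = 37.72/γ_2.
Total proper time: 8.197 + τ_2 = 34.22, so τ_2 = 34.22 − 8.197 = 26.02 years.
γ_2 = 37.72/26.02 = 1.449; β = √(1 − 1/γ²) = √0.5240.

β = 0.724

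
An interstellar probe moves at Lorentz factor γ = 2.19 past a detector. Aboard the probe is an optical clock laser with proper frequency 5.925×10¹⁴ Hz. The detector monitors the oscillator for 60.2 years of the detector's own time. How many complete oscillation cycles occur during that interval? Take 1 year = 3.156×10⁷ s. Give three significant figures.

γ = 2.19
During 60.2 years of lab time, the oscillator's proper time advances by τ = Δt/γ = 60.2/2.190 = 27.49 years = 8.675×10⁸ s.
N = f × τ = 5.925×10¹⁴ × 8.675×10⁸ = 5.140×10²³.

N = 5.14×10²³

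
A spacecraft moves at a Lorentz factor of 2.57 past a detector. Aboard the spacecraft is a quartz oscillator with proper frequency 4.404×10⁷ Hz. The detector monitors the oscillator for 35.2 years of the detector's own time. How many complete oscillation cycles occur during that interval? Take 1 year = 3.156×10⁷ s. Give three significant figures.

N = 1.90×10¹⁶

γ = 2.57
During 35.2 years of lab time, the oscillator's proper time advances by τ = Δt/γ = 35.2/2.570 = 13.70 years = 4.323×10⁸ s.
N = f × τ = 4.404×10⁷ × 4.323×10⁸ = 1.904×10¹⁶.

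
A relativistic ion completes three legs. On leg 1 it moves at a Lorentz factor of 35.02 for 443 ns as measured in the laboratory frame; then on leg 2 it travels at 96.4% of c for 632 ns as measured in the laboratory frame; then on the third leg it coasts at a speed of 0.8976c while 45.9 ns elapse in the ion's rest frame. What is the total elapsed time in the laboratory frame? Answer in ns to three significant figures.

Leg 1: 443 ns is already measured in the laboratory frame.
Leg 2: 632 ns is already measured in the laboratory frame.
Leg 3: γ = 1/√(1 − 0.8976²) = 1/√0.1943 = 2.269; Δt_3 = 2.269 × 45.9 = 104.1 ns.
Total: 443.0 + 632.0 + 104.1 ns.

Δt = 1180 ns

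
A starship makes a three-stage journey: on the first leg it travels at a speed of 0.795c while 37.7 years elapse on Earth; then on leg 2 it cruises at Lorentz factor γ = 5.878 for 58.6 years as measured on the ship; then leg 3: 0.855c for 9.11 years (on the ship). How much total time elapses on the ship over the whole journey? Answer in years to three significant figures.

Leg 1: γ = 1/√(1 − 0.795²) = 1/√0.3680 = 1.649; τ_1 = 37.7/1.649 = 22.87 years.
Leg 2: 58.6 years is already measured on the ship.
Leg 3: 9.11 years is already measured on the ship.
Total: 22.87 + 58.60 + 9.110 years.

τ = 90.6 years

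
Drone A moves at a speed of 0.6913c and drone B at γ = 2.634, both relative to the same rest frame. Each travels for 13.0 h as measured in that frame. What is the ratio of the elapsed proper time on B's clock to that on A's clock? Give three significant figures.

τ_B/τ_A = 0.525

A: γ = 1/√(1 − 0.6913²) = 1/√0.5221 = 1.384. B: γ = 2.634.
τ_A/τ_B = γ_B/γ_A = 2.634/1.384 = 1.903, so τ_B/τ_A = 0.5254.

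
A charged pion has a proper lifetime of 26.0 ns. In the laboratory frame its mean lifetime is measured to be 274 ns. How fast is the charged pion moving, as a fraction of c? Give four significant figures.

γ = Δt/τ₀ = 274/26.0 = 10.54
β = √(1 − 1/γ²) = √(1 − 0.009004) = √0.9910

v = 0.9955c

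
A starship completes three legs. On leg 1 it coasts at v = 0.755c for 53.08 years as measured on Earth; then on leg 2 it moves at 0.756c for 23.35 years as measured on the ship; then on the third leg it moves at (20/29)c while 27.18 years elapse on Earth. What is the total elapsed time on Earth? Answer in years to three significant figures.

Leg 1: 53.08 years is already measured on Earth.
Leg 2: γ = 1/√(1 − 0.756²) = 1/√0.4285 = 1.528; Δt_2 = 1.528 × 23.35 = 35.67 years.
Leg 3: 27.18 years is already measured on Earth.
Total: 53.08 + 35.67 + 27.18 years.

Δt = 116 years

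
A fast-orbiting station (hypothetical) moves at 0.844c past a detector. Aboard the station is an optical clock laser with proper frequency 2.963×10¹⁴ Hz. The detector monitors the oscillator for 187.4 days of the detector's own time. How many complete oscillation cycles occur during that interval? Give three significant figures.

N = 2.57×10²¹

γ = 1/√(1 − 0.844²) = 1/√0.2877 = 1.864
During 187.4 days of lab time, the oscillator's proper time advances by τ = Δt/γ = 187.4/1.864 = 100.5 days = 8.684×10⁶ s.
N = f × τ = 2.963×10¹⁴ × 8.684×10⁶ = 2.573×10²¹.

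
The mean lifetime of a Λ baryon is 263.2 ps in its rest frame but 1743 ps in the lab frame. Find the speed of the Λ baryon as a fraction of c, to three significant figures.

γ = Δt/τ₀ = 1743/263.2 = 6.622
β = √(1 − 1/γ²) = √(1 − 0.02280) = √0.9772

β = 0.989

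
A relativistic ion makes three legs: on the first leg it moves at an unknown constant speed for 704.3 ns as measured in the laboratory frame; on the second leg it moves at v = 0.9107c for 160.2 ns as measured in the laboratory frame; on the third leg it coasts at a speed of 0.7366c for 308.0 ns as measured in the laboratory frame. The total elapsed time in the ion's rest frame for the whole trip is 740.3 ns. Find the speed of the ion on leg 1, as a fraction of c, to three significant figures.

Leg 1: speed unknown; τ_1 = 704.3/γ_1.
Leg 2: γ = 1/√(1 − 0.9107²) = 1/√0.1706 = 2.421; τ_2 = 160.2/2.421 = 66.17 ns.
Leg 3: γ = 1/√(1 − 0.7366²) = 1/√0.4574 = 1.479; τ_3 = 308.0/1.479 = 208.3 ns.
Total proper time: τ_1 + 66.17 + 208.3 = 740.3, so τ_1 = 740.3 − 274.5 = 465.8 ns.
γ_1 = 704.3/465.8 = 1.512; β = √(1 − 1/γ²) = √0.5626.

β = 0.750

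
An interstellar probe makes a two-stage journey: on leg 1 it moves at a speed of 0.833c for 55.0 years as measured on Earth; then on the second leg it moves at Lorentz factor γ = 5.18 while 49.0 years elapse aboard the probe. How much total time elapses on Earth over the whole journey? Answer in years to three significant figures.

Δt = 309 years

Leg 1: 55.0 years is already measured on Earth.
Leg 2: γ = 5.18; Δt_2 = 5.180 × 49.0 = 253.8 years.
Total: 55.00 + 253.8 years.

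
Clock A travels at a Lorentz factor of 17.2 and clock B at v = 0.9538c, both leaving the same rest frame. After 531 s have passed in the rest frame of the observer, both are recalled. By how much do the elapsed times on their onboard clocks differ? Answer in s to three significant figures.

A: γ = 17.2; τ_A = 531/17.20 = 30.87 s.
B: γ = 1/√(1 − 0.9538²) = 1/√0.09027 = 3.328; τ_B = 531/3.328 = 159.5 s.

|τ_A − τ_B| = 129 s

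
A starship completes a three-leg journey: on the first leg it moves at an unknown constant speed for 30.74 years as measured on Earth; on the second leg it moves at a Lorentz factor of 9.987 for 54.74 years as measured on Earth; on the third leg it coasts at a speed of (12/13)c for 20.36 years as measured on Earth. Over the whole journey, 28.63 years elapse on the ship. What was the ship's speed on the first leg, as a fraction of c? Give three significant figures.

Leg 1: speed unknown; τ_1 = 30.74/γ_1.
Leg 2: γ = 9.987; τ_2 = 54.74/9.987 = 5.481 years.
Leg 3: γ = 1/√(1 − (12/13)²) = 13/5 = 2.600; τ_3 = 20.36/2.600 = 7.831 years.
Total proper time: τ_1 + 5.481 + 7.831 = 28.63, so τ_1 = 28.63 − 13.31 = 15.32 years.
γ_1 = 30.74/15.32 = 2.007; β = √(1 − 1/γ²) = √0.7517.

β = 0.867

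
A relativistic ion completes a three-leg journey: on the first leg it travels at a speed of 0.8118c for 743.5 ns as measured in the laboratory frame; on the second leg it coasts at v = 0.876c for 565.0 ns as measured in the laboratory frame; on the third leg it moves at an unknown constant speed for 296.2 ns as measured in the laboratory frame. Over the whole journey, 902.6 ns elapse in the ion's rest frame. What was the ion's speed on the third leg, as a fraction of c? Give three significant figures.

Leg 1: γ = 1/√(1 − 0.8118²) = 1/√0.3410 = 1.713; τ_1 = 743.5/1.713 = 434.2 ns.
Leg 2: γ = 1/√(1 − 0.876²) = 1/√0.2326 = 2.073; τ_2 = 565.0/2.073 = 272.5 ns.
Leg 3: speed unknown; τ_3 = 296.2/γ_3.
Total proper time: 434.2 + 272.5 + τ_3 = 902.6, so τ_3 = 902.6 − 706.7 = 195.9 ns.
γ_3 = 296.2/195.9 = 1.512; β = √(1 − 1/γ²) = √0.5624.

β = 0.750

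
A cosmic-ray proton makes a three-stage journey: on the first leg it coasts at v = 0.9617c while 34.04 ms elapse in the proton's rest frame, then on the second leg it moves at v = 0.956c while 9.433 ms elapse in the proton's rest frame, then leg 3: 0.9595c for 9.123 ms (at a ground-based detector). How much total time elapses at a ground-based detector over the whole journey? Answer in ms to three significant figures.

Leg 1: γ = 1/√(1 − 0.9617²) = 1/√0.07513 = 3.648; Δt_1 = 3.648 × 34.04 = 124.2 ms.
Leg 2: γ = 1/√(1 − 0.956²) = 1/√0.08606 = 3.409; Δt_2 = 3.409 × 9.433 = 32.15 ms.
Leg 3: 9.123 ms is already measured at a ground-based detector.
Total: 124.2 + 32.15 + 9.123 ms.

Δt = 165 ms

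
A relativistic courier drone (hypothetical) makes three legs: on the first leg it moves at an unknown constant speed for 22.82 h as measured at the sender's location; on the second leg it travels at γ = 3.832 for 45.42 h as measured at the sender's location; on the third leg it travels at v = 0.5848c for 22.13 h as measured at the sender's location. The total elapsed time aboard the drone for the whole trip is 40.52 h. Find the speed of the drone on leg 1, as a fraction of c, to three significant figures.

β = 0.883

Leg 1: speed unknown; τ_1 = 22.82/γ_1.
Leg 2: γ = 3.832; τ_2 = 45.42/3.832 = 11.85 h.
Leg 3: γ = 1/√(1 − 0.5848²) = 1/√0.6580 = 1.233; τ_3 = 22.13/1.233 = 17.95 h.
Total proper time: τ_1 + 11.85 + 17.95 = 40.52, so τ_1 = 40.52 − 29.80 = 10.72 h.
γ_1 = 22.82/10.72 = 2.130; β = √(1 − 1/γ²) = √0.7795.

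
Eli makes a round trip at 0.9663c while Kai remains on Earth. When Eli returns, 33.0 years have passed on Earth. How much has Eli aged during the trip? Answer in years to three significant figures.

τ = 8.49 years

γ = 1/√(1 − 0.9663²) = 1/√0.06626 = 3.885
Eli's clock measures proper time along the trip: τ = Δt/γ = 33.0/3.885 years.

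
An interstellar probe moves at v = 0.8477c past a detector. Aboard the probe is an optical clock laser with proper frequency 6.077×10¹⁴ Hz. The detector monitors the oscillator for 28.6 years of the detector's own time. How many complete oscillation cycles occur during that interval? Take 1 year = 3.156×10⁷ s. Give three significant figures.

γ = 1/√(1 − 0.8477²) = 1/√0.2814 = 1.885
During 28.6 years of lab time, the oscillator's proper time advances by τ = Δt/γ = 28.6/1.885 = 15.17 years = 4.788×10⁸ s.
N = f × τ = 6.077×10¹⁴ × 4.788×10⁸ = 2.910×10²³.

N = 2.91×10²³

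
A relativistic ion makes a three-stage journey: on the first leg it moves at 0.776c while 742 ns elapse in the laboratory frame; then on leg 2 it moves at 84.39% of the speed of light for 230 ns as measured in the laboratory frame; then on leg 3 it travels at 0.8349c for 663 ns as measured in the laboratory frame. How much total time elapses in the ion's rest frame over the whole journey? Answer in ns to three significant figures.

τ = 956 ns

Leg 1: γ = 1/√(1 − 0.776²) = 1/√0.3978 = 1.585; τ_1 = 742/1.585 = 468.0 ns.
Leg 2: β = 0.8439; γ = 1/√(1 − 0.8439²) = 1/√0.2878 = 1.864; τ_2 = 230/1.864 = 123.4 ns.
Leg 3: γ = 1/√(1 − 0.8349²) = 1/√0.3029 = 1.817; τ_3 = 663/1.817 = 364.9 ns.
Total: 468.0 + 123.4 + 364.9 ns.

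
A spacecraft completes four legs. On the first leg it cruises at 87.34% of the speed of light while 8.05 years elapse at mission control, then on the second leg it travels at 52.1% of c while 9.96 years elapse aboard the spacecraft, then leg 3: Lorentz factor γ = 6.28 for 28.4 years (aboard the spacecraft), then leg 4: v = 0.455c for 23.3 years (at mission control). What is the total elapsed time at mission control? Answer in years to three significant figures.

Leg 1: 8.05 years is already measured at mission control.
Leg 2: β = 0.521; γ = 1/√(1 − 0.521²) = 1/√0.7286 = 1.172; Δt_2 = 1.172 × 9.96 = 11.67 years.
Leg 3: γ = 6.28; Δt_3 = 6.280 × 28.4 = 178.4 years.
Leg 4: 23.3 years is already measured at mission control.
Total: 8.050 + 11.67 + 178.4 + 23.30 years.

Δt = 221 years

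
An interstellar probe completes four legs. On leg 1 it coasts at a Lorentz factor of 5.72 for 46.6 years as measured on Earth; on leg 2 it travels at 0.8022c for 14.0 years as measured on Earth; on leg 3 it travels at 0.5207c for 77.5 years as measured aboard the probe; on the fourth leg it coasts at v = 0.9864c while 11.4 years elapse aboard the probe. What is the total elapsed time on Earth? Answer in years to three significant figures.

Δt = 221 years

Leg 1: 46.6 years is already measured on Earth.
Leg 2: 14.0 years is already measured on Earth.
Leg 3: γ = 1/√(1 − 0.5207²) = 1/√0.7289 = 1.171; Δt_3 = 1.171 × 77.5 = 90.78 years.
Leg 4: γ = 1/√(1 − 0.9864²) = 1/√0.02702 = 6.084; Δt_4 = 6.084 × 11.4 = 69.36 years.
Total: 46.60 + 14.00 + 90.78 + 69.36 years.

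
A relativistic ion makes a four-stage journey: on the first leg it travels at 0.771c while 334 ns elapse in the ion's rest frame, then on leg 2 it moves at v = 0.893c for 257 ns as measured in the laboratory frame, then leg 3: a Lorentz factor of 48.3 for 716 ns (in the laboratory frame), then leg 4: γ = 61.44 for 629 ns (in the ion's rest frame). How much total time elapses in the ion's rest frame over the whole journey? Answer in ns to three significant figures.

τ = 1090 ns

Leg 1: 334 ns is already measured in the ion's rest frame.
Leg 2: γ = 1/√(1 − 0.893²) = 1/√0.2026 = 2.222; τ_2 = 257/2.222 = 115.7 ns.
Leg 3: γ = 48.3; τ_3 = 716/48.30 = 14.82 ns.
Leg 4: 629 ns is already measured in the ion's rest frame.
Total: 334.0 + 115.7 + 14.82 + 629.0 ns.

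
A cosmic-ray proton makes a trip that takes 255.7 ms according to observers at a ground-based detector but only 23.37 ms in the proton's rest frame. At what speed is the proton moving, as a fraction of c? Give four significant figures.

The proper time is measured in the proton's rest frame (both events occur at the proton's location); Δt is measured at a ground-based detector. γ = Δt/τ = 255.7/23.37 = 10.94.
β = √(1 − 1/γ²) = √(1 − 0.008353) = √0.9916

β = 0.9958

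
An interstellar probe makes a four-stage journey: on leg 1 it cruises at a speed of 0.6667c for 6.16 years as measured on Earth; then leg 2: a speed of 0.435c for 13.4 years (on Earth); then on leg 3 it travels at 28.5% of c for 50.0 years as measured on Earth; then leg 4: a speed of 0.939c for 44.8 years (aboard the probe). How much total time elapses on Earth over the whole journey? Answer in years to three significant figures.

Δt = 200 years

Leg 1: 6.16 years is already measured on Earth.
Leg 2: 13.4 years is already measured on Earth.
Leg 3: 50.0 years is already measured on Earth.
Leg 4: γ = 1/√(1 − 0.939²) = 1/√0.1183 = 2.908; Δt_4 = 2.908 × 44.8 = 130.3 years.
Total: 6.160 + 13.40 + 50.00 + 130.3 years.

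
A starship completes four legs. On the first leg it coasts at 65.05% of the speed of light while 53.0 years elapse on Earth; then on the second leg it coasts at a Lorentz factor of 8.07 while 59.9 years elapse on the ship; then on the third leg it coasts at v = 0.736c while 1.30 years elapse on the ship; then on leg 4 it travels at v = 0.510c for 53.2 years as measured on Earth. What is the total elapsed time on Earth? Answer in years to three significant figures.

Leg 1: 53.0 years is already measured on Earth.
Leg 2: γ = 8.07; Δt_2 = 8.070 × 59.9 = 483.4 years.
Leg 3: γ = 1/√(1 − 0.736²) = 1/√0.4583 = 1.477; Δt_3 = 1.477 × 1.30 = 1.920 years.
Leg 4: 53.2 years is already measured on Earth.
Total: 53.00 + 483.4 + 1.920 + 53.20 years.

Δt = 592 years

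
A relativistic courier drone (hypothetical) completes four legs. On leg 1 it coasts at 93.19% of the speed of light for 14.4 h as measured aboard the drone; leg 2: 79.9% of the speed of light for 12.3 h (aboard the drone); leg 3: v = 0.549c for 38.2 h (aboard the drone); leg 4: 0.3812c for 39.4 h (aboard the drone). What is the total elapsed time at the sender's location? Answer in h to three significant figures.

Leg 1: β = 0.9319; γ = 1/√(1 − 0.9319²) = 1/√0.1316 = 2.757; Δt_1 = 2.757 × 14.4 = 39.70 h.
Leg 2: β = 0.799; γ = 1/√(1 − 0.799²) = 1/√0.3616 = 1.663; Δt_2 = 1.663 × 12.3 = 20.45 h.
Leg 3: γ = 1/√(1 − 0.549²) = 1/√0.6986 = 1.196; Δt_3 = 1.196 × 38.2 = 45.70 h.
Leg 4: γ = 1/√(1 − 0.3812²) = 1/√0.8547 = 1.082; Δt_4 = 1.082 × 39.4 = 42.62 h.
Total: 39.70 + 20.45 + 45.70 + 42.62 h.

Δt = 148 h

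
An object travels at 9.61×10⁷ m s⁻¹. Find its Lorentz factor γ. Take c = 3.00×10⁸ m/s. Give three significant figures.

β = 9.61×10⁷/3.00×10⁸ = 0.3203; γ = 1/√(1 − 0.3203²) = 1.056

γ = 1.06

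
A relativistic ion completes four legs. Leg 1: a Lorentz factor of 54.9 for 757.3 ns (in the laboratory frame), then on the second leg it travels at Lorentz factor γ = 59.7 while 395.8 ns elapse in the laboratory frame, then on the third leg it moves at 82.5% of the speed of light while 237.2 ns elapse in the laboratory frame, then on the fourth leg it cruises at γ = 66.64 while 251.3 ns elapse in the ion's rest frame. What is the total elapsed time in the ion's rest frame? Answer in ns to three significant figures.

Leg 1: γ = 54.9; τ_1 = 757.3/54.90 = 13.79 ns.
Leg 2: γ = 59.7; τ_2 = 395.8/59.70 = 6.630 ns.
Leg 3: β = 0.825; γ = 1/√(1 − 0.825²) = 1/√0.3194 = 1.769; τ_3 = 237.2/1.769 = 134.0 ns.
Leg 4: 251.3 ns is already measured in the ion's rest frame.
Total: 13.79 + 6.630 + 134.0 + 251.3 ns.

τ = 406 ns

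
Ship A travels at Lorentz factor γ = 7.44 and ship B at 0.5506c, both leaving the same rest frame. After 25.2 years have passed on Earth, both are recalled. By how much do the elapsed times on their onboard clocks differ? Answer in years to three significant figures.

|τ_A − τ_B| = 17.6 years

A: γ = 7.44; τ_A = 25.2/7.440 = 3.387 years.
B: γ = 1/√(1 − 0.5506²) = 1/√0.6968 = 1.198; τ_B = 25.2/1.198 = 21.04 years.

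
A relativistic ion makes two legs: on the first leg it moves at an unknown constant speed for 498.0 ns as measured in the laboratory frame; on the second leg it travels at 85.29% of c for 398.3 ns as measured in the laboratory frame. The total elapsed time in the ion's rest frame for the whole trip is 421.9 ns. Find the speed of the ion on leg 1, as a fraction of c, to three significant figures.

β = 0.903

Leg 1: speed unknown; τ_1 = 498.0/γ_1.
Leg 2: β = 0.8529; γ = 1/√(1 − 0.8529²) = 1/√0.2726 = 1.915; τ_2 = 398.3/1.915 = 207.9 ns.
Total proper time: τ_1 + 207.9 = 421.9, so τ_1 = 421.9 − 207.9 = 214.0 ns.
γ_1 = 498.0/214.0 = 2.328; β = √(1 − 1/γ²) = √0.8154.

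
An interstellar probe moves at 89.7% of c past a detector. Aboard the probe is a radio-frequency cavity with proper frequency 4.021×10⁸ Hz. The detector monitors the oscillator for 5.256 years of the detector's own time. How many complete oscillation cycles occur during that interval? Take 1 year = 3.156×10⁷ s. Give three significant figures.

β = 0.897; γ = 1/√(1 − 0.897²) = 1/√0.1954 = 2.262
During 5.256 years of lab time, the oscillator's proper time advances by τ = Δt/γ = 5.256/2.262 = 2.323 years = 7.332×10⁷ s.
N = f × τ = 4.021×10⁸ × 7.332×10⁷ = 2.948×10¹⁶.

N = 2.95×10¹⁶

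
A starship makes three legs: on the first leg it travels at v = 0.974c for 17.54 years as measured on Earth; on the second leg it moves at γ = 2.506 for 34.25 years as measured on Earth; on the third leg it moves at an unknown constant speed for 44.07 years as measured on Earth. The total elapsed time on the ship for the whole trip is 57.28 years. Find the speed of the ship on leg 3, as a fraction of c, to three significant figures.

Leg 1: γ = 1/√(1 − 0.974²) = 1/√0.05132 = 4.414; τ_1 = 17.54/4.414 = 3.974 years.
Leg 2: γ = 2.506; τ_2 = 34.25/2.506 = 13.67 years.
Leg 3: speed unknown; τ_3 = 44.07/γ_3.
Total proper time: 3.974 + 13.67 + τ_3 = 57.28, so τ_3 = 57.28 − 17.64 = 39.64 years.
γ_3 = 44.07/39.64 = 1.112; β = √(1 − 1/γ²) = √0.1910.

β = 0.437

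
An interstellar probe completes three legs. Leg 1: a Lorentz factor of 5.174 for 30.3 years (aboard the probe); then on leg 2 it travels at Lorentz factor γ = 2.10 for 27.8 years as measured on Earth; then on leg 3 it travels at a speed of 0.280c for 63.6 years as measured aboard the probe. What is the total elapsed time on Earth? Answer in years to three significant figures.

Δt = 251 years

Leg 1: γ = 5.174; Δt_1 = 5.174 × 30.3 = 156.8 years.
Leg 2: 27.8 years is already measured on Earth.
Leg 3: γ = 1/√(1 − 0.280²) = 1/√0.9216 = 1.042; Δt_3 = 1.042 × 63.6 = 66.25 years.
Total: 156.8 + 27.80 + 66.25 years.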